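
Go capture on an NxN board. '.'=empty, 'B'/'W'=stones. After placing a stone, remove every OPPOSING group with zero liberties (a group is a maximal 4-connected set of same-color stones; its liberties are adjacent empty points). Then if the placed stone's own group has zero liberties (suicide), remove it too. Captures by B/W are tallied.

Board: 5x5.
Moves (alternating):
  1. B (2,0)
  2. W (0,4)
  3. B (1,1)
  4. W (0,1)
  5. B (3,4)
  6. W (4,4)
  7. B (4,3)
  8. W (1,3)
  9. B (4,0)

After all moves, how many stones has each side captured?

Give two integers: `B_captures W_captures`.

Move 1: B@(2,0) -> caps B=0 W=0
Move 2: W@(0,4) -> caps B=0 W=0
Move 3: B@(1,1) -> caps B=0 W=0
Move 4: W@(0,1) -> caps B=0 W=0
Move 5: B@(3,4) -> caps B=0 W=0
Move 6: W@(4,4) -> caps B=0 W=0
Move 7: B@(4,3) -> caps B=1 W=0
Move 8: W@(1,3) -> caps B=1 W=0
Move 9: B@(4,0) -> caps B=1 W=0

Answer: 1 0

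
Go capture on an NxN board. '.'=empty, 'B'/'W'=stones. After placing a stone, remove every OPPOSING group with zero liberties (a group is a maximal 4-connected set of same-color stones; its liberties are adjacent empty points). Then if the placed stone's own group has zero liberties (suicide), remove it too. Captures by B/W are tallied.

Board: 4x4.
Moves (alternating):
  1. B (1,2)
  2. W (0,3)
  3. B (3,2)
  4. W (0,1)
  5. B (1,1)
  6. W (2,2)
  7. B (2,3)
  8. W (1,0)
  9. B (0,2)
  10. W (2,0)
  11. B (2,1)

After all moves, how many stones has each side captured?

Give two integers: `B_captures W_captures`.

Answer: 1 0

Derivation:
Move 1: B@(1,2) -> caps B=0 W=0
Move 2: W@(0,3) -> caps B=0 W=0
Move 3: B@(3,2) -> caps B=0 W=0
Move 4: W@(0,1) -> caps B=0 W=0
Move 5: B@(1,1) -> caps B=0 W=0
Move 6: W@(2,2) -> caps B=0 W=0
Move 7: B@(2,3) -> caps B=0 W=0
Move 8: W@(1,0) -> caps B=0 W=0
Move 9: B@(0,2) -> caps B=0 W=0
Move 10: W@(2,0) -> caps B=0 W=0
Move 11: B@(2,1) -> caps B=1 W=0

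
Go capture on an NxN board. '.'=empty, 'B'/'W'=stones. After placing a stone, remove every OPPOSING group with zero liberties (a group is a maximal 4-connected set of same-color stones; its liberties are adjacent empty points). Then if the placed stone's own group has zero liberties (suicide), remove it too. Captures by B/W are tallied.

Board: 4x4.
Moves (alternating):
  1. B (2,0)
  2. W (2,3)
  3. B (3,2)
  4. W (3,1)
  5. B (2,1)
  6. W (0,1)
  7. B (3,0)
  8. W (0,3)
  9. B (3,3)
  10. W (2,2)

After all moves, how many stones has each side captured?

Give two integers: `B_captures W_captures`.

Move 1: B@(2,0) -> caps B=0 W=0
Move 2: W@(2,3) -> caps B=0 W=0
Move 3: B@(3,2) -> caps B=0 W=0
Move 4: W@(3,1) -> caps B=0 W=0
Move 5: B@(2,1) -> caps B=0 W=0
Move 6: W@(0,1) -> caps B=0 W=0
Move 7: B@(3,0) -> caps B=1 W=0
Move 8: W@(0,3) -> caps B=1 W=0
Move 9: B@(3,3) -> caps B=1 W=0
Move 10: W@(2,2) -> caps B=1 W=0

Answer: 1 0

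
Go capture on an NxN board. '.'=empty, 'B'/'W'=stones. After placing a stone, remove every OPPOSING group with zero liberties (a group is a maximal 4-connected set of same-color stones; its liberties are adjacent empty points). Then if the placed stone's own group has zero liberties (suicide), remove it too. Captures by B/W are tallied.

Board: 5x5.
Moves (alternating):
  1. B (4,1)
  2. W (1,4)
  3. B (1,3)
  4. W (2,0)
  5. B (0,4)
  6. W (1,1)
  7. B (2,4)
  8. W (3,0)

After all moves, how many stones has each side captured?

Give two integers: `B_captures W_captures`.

Answer: 1 0

Derivation:
Move 1: B@(4,1) -> caps B=0 W=0
Move 2: W@(1,4) -> caps B=0 W=0
Move 3: B@(1,3) -> caps B=0 W=0
Move 4: W@(2,0) -> caps B=0 W=0
Move 5: B@(0,4) -> caps B=0 W=0
Move 6: W@(1,1) -> caps B=0 W=0
Move 7: B@(2,4) -> caps B=1 W=0
Move 8: W@(3,0) -> caps B=1 W=0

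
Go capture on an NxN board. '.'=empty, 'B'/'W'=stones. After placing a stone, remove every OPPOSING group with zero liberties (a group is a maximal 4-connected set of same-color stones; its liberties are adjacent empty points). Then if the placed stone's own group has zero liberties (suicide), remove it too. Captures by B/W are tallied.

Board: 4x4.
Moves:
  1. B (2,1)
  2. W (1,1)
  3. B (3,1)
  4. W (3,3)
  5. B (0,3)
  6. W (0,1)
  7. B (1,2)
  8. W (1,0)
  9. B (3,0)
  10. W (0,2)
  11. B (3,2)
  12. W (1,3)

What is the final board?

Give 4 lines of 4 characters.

Answer: .WW.
WWBW
.B..
BBBW

Derivation:
Move 1: B@(2,1) -> caps B=0 W=0
Move 2: W@(1,1) -> caps B=0 W=0
Move 3: B@(3,1) -> caps B=0 W=0
Move 4: W@(3,3) -> caps B=0 W=0
Move 5: B@(0,3) -> caps B=0 W=0
Move 6: W@(0,1) -> caps B=0 W=0
Move 7: B@(1,2) -> caps B=0 W=0
Move 8: W@(1,0) -> caps B=0 W=0
Move 9: B@(3,0) -> caps B=0 W=0
Move 10: W@(0,2) -> caps B=0 W=0
Move 11: B@(3,2) -> caps B=0 W=0
Move 12: W@(1,3) -> caps B=0 W=1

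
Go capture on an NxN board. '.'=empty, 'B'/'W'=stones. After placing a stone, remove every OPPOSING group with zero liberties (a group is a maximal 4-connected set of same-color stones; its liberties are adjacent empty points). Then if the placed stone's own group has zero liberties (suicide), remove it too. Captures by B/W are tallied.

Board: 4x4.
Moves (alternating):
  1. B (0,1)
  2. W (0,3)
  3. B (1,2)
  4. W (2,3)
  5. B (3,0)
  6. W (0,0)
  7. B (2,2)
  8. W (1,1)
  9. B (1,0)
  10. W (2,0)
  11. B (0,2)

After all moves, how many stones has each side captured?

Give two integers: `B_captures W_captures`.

Move 1: B@(0,1) -> caps B=0 W=0
Move 2: W@(0,3) -> caps B=0 W=0
Move 3: B@(1,2) -> caps B=0 W=0
Move 4: W@(2,3) -> caps B=0 W=0
Move 5: B@(3,0) -> caps B=0 W=0
Move 6: W@(0,0) -> caps B=0 W=0
Move 7: B@(2,2) -> caps B=0 W=0
Move 8: W@(1,1) -> caps B=0 W=0
Move 9: B@(1,0) -> caps B=1 W=0
Move 10: W@(2,0) -> caps B=1 W=0
Move 11: B@(0,2) -> caps B=1 W=0

Answer: 1 0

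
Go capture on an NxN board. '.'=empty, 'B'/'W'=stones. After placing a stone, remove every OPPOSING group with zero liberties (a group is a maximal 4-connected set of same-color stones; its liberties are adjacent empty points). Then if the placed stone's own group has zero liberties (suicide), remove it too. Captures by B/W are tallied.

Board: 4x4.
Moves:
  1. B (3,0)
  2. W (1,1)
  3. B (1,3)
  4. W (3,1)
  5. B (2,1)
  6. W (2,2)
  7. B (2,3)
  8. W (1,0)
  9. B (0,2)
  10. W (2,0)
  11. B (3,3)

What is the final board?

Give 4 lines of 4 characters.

Answer: ..B.
WW.B
W.WB
.W.B

Derivation:
Move 1: B@(3,0) -> caps B=0 W=0
Move 2: W@(1,1) -> caps B=0 W=0
Move 3: B@(1,3) -> caps B=0 W=0
Move 4: W@(3,1) -> caps B=0 W=0
Move 5: B@(2,1) -> caps B=0 W=0
Move 6: W@(2,2) -> caps B=0 W=0
Move 7: B@(2,3) -> caps B=0 W=0
Move 8: W@(1,0) -> caps B=0 W=0
Move 9: B@(0,2) -> caps B=0 W=0
Move 10: W@(2,0) -> caps B=0 W=2
Move 11: B@(3,3) -> caps B=0 W=2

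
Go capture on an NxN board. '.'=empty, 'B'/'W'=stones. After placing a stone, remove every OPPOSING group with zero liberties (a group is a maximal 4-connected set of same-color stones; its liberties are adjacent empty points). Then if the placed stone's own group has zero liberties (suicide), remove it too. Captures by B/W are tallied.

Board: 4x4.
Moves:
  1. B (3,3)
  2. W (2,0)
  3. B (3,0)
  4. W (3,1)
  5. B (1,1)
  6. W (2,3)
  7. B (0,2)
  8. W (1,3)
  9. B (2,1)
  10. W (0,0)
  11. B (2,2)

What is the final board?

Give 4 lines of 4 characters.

Answer: W.B.
.B.W
WBBW
.W.B

Derivation:
Move 1: B@(3,3) -> caps B=0 W=0
Move 2: W@(2,0) -> caps B=0 W=0
Move 3: B@(3,0) -> caps B=0 W=0
Move 4: W@(3,1) -> caps B=0 W=1
Move 5: B@(1,1) -> caps B=0 W=1
Move 6: W@(2,3) -> caps B=0 W=1
Move 7: B@(0,2) -> caps B=0 W=1
Move 8: W@(1,3) -> caps B=0 W=1
Move 9: B@(2,1) -> caps B=0 W=1
Move 10: W@(0,0) -> caps B=0 W=1
Move 11: B@(2,2) -> caps B=0 W=1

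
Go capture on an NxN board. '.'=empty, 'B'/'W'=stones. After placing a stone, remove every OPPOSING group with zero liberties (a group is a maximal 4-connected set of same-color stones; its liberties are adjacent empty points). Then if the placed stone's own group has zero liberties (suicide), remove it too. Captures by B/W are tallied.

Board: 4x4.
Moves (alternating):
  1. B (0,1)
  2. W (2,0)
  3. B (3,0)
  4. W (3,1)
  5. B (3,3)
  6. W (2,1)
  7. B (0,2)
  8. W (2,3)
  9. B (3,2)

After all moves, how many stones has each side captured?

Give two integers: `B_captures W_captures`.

Move 1: B@(0,1) -> caps B=0 W=0
Move 2: W@(2,0) -> caps B=0 W=0
Move 3: B@(3,0) -> caps B=0 W=0
Move 4: W@(3,1) -> caps B=0 W=1
Move 5: B@(3,3) -> caps B=0 W=1
Move 6: W@(2,1) -> caps B=0 W=1
Move 7: B@(0,2) -> caps B=0 W=1
Move 8: W@(2,3) -> caps B=0 W=1
Move 9: B@(3,2) -> caps B=0 W=1

Answer: 0 1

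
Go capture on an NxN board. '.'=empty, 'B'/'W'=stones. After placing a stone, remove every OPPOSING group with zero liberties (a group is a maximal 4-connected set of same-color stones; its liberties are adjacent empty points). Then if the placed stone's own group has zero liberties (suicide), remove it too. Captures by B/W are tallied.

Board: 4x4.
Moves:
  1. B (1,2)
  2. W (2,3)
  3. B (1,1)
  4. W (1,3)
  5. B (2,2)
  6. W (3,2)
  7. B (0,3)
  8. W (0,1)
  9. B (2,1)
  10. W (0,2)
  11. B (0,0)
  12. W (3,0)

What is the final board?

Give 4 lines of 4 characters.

Move 1: B@(1,2) -> caps B=0 W=0
Move 2: W@(2,3) -> caps B=0 W=0
Move 3: B@(1,1) -> caps B=0 W=0
Move 4: W@(1,3) -> caps B=0 W=0
Move 5: B@(2,2) -> caps B=0 W=0
Move 6: W@(3,2) -> caps B=0 W=0
Move 7: B@(0,3) -> caps B=0 W=0
Move 8: W@(0,1) -> caps B=0 W=0
Move 9: B@(2,1) -> caps B=0 W=0
Move 10: W@(0,2) -> caps B=0 W=1
Move 11: B@(0,0) -> caps B=0 W=1
Move 12: W@(3,0) -> caps B=0 W=1

Answer: BWW.
.BBW
.BBW
W.W.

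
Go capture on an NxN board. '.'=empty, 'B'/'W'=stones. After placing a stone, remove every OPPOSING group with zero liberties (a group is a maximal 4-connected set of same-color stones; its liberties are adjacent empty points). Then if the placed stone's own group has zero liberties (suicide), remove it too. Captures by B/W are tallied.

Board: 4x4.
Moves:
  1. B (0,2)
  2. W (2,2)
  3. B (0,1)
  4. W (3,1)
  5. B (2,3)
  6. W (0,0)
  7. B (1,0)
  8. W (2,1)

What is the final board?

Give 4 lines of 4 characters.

Move 1: B@(0,2) -> caps B=0 W=0
Move 2: W@(2,2) -> caps B=0 W=0
Move 3: B@(0,1) -> caps B=0 W=0
Move 4: W@(3,1) -> caps B=0 W=0
Move 5: B@(2,3) -> caps B=0 W=0
Move 6: W@(0,0) -> caps B=0 W=0
Move 7: B@(1,0) -> caps B=1 W=0
Move 8: W@(2,1) -> caps B=1 W=0

Answer: .BB.
B...
.WWB
.W..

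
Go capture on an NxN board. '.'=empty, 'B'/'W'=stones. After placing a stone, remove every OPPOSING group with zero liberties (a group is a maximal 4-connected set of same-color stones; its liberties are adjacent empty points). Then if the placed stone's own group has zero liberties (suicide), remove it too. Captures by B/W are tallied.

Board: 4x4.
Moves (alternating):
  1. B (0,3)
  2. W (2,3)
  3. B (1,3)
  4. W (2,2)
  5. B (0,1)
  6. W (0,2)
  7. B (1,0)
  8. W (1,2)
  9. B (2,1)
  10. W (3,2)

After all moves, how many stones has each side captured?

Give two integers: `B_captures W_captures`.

Answer: 0 2

Derivation:
Move 1: B@(0,3) -> caps B=0 W=0
Move 2: W@(2,3) -> caps B=0 W=0
Move 3: B@(1,3) -> caps B=0 W=0
Move 4: W@(2,2) -> caps B=0 W=0
Move 5: B@(0,1) -> caps B=0 W=0
Move 6: W@(0,2) -> caps B=0 W=0
Move 7: B@(1,0) -> caps B=0 W=0
Move 8: W@(1,2) -> caps B=0 W=2
Move 9: B@(2,1) -> caps B=0 W=2
Move 10: W@(3,2) -> caps B=0 W=2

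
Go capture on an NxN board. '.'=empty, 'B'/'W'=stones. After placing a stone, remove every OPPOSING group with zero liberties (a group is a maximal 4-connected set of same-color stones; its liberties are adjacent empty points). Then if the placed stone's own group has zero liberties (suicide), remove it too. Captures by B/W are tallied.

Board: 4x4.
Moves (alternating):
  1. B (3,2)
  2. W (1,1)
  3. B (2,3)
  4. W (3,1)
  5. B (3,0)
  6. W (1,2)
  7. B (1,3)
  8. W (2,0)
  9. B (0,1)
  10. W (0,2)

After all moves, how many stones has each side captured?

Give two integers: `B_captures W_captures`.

Answer: 0 1

Derivation:
Move 1: B@(3,2) -> caps B=0 W=0
Move 2: W@(1,1) -> caps B=0 W=0
Move 3: B@(2,3) -> caps B=0 W=0
Move 4: W@(3,1) -> caps B=0 W=0
Move 5: B@(3,0) -> caps B=0 W=0
Move 6: W@(1,2) -> caps B=0 W=0
Move 7: B@(1,3) -> caps B=0 W=0
Move 8: W@(2,0) -> caps B=0 W=1
Move 9: B@(0,1) -> caps B=0 W=1
Move 10: W@(0,2) -> caps B=0 W=1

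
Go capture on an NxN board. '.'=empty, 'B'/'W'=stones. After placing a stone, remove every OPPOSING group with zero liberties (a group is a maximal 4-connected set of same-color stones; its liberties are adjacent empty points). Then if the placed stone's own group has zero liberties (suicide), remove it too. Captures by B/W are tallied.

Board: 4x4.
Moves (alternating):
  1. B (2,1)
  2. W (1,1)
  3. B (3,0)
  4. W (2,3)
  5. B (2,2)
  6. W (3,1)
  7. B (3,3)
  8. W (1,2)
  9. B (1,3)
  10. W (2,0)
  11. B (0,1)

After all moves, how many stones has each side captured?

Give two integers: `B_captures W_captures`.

Move 1: B@(2,1) -> caps B=0 W=0
Move 2: W@(1,1) -> caps B=0 W=0
Move 3: B@(3,0) -> caps B=0 W=0
Move 4: W@(2,3) -> caps B=0 W=0
Move 5: B@(2,2) -> caps B=0 W=0
Move 6: W@(3,1) -> caps B=0 W=0
Move 7: B@(3,3) -> caps B=0 W=0
Move 8: W@(1,2) -> caps B=0 W=0
Move 9: B@(1,3) -> caps B=1 W=0
Move 10: W@(2,0) -> caps B=1 W=1
Move 11: B@(0,1) -> caps B=1 W=1

Answer: 1 1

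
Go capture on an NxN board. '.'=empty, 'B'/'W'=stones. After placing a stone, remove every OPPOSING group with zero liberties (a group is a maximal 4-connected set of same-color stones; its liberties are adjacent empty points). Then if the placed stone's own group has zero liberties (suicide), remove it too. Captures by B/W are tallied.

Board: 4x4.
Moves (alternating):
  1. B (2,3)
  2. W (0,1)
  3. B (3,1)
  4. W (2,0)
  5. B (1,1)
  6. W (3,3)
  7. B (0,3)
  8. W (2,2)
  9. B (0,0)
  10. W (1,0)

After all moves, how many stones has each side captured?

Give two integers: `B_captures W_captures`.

Move 1: B@(2,3) -> caps B=0 W=0
Move 2: W@(0,1) -> caps B=0 W=0
Move 3: B@(3,1) -> caps B=0 W=0
Move 4: W@(2,0) -> caps B=0 W=0
Move 5: B@(1,1) -> caps B=0 W=0
Move 6: W@(3,3) -> caps B=0 W=0
Move 7: B@(0,3) -> caps B=0 W=0
Move 8: W@(2,2) -> caps B=0 W=0
Move 9: B@(0,0) -> caps B=0 W=0
Move 10: W@(1,0) -> caps B=0 W=1

Answer: 0 1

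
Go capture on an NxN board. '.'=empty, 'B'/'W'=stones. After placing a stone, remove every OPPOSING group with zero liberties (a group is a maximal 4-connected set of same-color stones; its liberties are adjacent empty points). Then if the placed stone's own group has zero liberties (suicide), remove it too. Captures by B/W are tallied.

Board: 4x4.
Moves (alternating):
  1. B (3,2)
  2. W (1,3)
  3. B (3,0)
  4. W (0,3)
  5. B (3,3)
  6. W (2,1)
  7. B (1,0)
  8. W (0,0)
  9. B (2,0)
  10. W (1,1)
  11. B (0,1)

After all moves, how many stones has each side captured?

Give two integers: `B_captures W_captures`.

Move 1: B@(3,2) -> caps B=0 W=0
Move 2: W@(1,3) -> caps B=0 W=0
Move 3: B@(3,0) -> caps B=0 W=0
Move 4: W@(0,3) -> caps B=0 W=0
Move 5: B@(3,3) -> caps B=0 W=0
Move 6: W@(2,1) -> caps B=0 W=0
Move 7: B@(1,0) -> caps B=0 W=0
Move 8: W@(0,0) -> caps B=0 W=0
Move 9: B@(2,0) -> caps B=0 W=0
Move 10: W@(1,1) -> caps B=0 W=0
Move 11: B@(0,1) -> caps B=1 W=0

Answer: 1 0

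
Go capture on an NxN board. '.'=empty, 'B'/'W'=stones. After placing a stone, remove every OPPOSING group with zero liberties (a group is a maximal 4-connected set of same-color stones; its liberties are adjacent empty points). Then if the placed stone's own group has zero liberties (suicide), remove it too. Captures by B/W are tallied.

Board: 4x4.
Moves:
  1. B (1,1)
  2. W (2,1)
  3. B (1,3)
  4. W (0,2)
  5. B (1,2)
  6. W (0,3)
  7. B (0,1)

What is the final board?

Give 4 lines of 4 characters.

Move 1: B@(1,1) -> caps B=0 W=0
Move 2: W@(2,1) -> caps B=0 W=0
Move 3: B@(1,3) -> caps B=0 W=0
Move 4: W@(0,2) -> caps B=0 W=0
Move 5: B@(1,2) -> caps B=0 W=0
Move 6: W@(0,3) -> caps B=0 W=0
Move 7: B@(0,1) -> caps B=2 W=0

Answer: .B..
.BBB
.W..
....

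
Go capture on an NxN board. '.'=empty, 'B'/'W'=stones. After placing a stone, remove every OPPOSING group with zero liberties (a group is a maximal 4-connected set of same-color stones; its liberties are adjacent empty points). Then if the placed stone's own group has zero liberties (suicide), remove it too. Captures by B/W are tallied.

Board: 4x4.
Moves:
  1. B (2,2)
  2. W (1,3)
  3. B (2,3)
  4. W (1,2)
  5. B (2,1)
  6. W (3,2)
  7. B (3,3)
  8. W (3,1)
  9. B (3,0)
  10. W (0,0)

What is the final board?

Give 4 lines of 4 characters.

Answer: W...
..WW
.BBB
B..B

Derivation:
Move 1: B@(2,2) -> caps B=0 W=0
Move 2: W@(1,3) -> caps B=0 W=0
Move 3: B@(2,3) -> caps B=0 W=0
Move 4: W@(1,2) -> caps B=0 W=0
Move 5: B@(2,1) -> caps B=0 W=0
Move 6: W@(3,2) -> caps B=0 W=0
Move 7: B@(3,3) -> caps B=0 W=0
Move 8: W@(3,1) -> caps B=0 W=0
Move 9: B@(3,0) -> caps B=2 W=0
Move 10: W@(0,0) -> caps B=2 W=0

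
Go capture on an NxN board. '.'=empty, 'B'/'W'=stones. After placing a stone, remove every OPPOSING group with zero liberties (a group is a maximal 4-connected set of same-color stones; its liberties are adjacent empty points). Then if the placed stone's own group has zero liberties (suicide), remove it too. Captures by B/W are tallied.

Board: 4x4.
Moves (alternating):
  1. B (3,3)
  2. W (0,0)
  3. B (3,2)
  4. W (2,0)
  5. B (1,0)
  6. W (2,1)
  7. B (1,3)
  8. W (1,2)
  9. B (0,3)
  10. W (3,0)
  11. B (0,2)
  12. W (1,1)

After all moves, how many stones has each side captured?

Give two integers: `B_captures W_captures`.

Move 1: B@(3,3) -> caps B=0 W=0
Move 2: W@(0,0) -> caps B=0 W=0
Move 3: B@(3,2) -> caps B=0 W=0
Move 4: W@(2,0) -> caps B=0 W=0
Move 5: B@(1,0) -> caps B=0 W=0
Move 6: W@(2,1) -> caps B=0 W=0
Move 7: B@(1,3) -> caps B=0 W=0
Move 8: W@(1,2) -> caps B=0 W=0
Move 9: B@(0,3) -> caps B=0 W=0
Move 10: W@(3,0) -> caps B=0 W=0
Move 11: B@(0,2) -> caps B=0 W=0
Move 12: W@(1,1) -> caps B=0 W=1

Answer: 0 1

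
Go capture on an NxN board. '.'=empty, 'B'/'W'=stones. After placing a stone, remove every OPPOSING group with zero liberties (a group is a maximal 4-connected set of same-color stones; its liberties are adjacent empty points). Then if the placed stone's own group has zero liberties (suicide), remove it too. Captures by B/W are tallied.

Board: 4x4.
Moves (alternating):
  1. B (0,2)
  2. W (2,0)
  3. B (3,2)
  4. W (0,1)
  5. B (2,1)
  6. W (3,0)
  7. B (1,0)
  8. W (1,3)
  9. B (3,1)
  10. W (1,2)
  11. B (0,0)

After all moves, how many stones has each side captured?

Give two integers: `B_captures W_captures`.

Move 1: B@(0,2) -> caps B=0 W=0
Move 2: W@(2,0) -> caps B=0 W=0
Move 3: B@(3,2) -> caps B=0 W=0
Move 4: W@(0,1) -> caps B=0 W=0
Move 5: B@(2,1) -> caps B=0 W=0
Move 6: W@(3,0) -> caps B=0 W=0
Move 7: B@(1,0) -> caps B=0 W=0
Move 8: W@(1,3) -> caps B=0 W=0
Move 9: B@(3,1) -> caps B=2 W=0
Move 10: W@(1,2) -> caps B=2 W=0
Move 11: B@(0,0) -> caps B=2 W=0

Answer: 2 0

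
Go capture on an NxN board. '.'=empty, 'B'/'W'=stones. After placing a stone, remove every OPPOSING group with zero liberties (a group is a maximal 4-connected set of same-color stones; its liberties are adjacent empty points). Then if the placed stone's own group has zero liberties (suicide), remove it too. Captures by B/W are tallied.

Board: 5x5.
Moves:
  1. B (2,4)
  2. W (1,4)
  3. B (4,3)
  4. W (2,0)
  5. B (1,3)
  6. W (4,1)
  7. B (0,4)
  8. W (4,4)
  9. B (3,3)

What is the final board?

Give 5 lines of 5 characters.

Answer: ....B
...B.
W...B
...B.
.W.BW

Derivation:
Move 1: B@(2,4) -> caps B=0 W=0
Move 2: W@(1,4) -> caps B=0 W=0
Move 3: B@(4,3) -> caps B=0 W=0
Move 4: W@(2,0) -> caps B=0 W=0
Move 5: B@(1,3) -> caps B=0 W=0
Move 6: W@(4,1) -> caps B=0 W=0
Move 7: B@(0,4) -> caps B=1 W=0
Move 8: W@(4,4) -> caps B=1 W=0
Move 9: B@(3,3) -> caps B=1 W=0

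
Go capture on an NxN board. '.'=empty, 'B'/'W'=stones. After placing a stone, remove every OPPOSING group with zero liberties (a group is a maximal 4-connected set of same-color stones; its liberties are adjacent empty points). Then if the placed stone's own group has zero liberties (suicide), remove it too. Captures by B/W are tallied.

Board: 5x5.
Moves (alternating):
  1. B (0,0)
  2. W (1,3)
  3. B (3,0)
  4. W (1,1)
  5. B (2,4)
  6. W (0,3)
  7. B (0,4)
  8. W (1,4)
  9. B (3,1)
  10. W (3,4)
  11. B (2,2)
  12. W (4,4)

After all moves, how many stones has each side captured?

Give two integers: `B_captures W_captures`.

Answer: 0 1

Derivation:
Move 1: B@(0,0) -> caps B=0 W=0
Move 2: W@(1,3) -> caps B=0 W=0
Move 3: B@(3,0) -> caps B=0 W=0
Move 4: W@(1,1) -> caps B=0 W=0
Move 5: B@(2,4) -> caps B=0 W=0
Move 6: W@(0,3) -> caps B=0 W=0
Move 7: B@(0,4) -> caps B=0 W=0
Move 8: W@(1,4) -> caps B=0 W=1
Move 9: B@(3,1) -> caps B=0 W=1
Move 10: W@(3,4) -> caps B=0 W=1
Move 11: B@(2,2) -> caps B=0 W=1
Move 12: W@(4,4) -> caps B=0 W=1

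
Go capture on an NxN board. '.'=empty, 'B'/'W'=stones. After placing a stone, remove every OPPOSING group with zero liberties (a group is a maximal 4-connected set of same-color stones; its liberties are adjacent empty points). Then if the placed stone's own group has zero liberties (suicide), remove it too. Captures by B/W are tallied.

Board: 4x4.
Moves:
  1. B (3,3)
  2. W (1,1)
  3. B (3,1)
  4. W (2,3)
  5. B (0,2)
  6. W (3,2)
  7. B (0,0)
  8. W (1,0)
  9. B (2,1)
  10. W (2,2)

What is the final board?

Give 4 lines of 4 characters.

Answer: B.B.
WW..
.BWW
.BW.

Derivation:
Move 1: B@(3,3) -> caps B=0 W=0
Move 2: W@(1,1) -> caps B=0 W=0
Move 3: B@(3,1) -> caps B=0 W=0
Move 4: W@(2,3) -> caps B=0 W=0
Move 5: B@(0,2) -> caps B=0 W=0
Move 6: W@(3,2) -> caps B=0 W=1
Move 7: B@(0,0) -> caps B=0 W=1
Move 8: W@(1,0) -> caps B=0 W=1
Move 9: B@(2,1) -> caps B=0 W=1
Move 10: W@(2,2) -> caps B=0 W=1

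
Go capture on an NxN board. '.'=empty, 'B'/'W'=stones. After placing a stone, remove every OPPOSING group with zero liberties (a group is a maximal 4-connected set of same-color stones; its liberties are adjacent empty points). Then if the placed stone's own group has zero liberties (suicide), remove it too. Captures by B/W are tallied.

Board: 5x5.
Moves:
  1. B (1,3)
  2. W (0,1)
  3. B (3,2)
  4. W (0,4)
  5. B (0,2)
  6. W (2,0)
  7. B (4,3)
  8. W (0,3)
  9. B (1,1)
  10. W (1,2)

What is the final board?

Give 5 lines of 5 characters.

Move 1: B@(1,3) -> caps B=0 W=0
Move 2: W@(0,1) -> caps B=0 W=0
Move 3: B@(3,2) -> caps B=0 W=0
Move 4: W@(0,4) -> caps B=0 W=0
Move 5: B@(0,2) -> caps B=0 W=0
Move 6: W@(2,0) -> caps B=0 W=0
Move 7: B@(4,3) -> caps B=0 W=0
Move 8: W@(0,3) -> caps B=0 W=0
Move 9: B@(1,1) -> caps B=0 W=0
Move 10: W@(1,2) -> caps B=0 W=1

Answer: .W.WW
.BWB.
W....
..B..
...B.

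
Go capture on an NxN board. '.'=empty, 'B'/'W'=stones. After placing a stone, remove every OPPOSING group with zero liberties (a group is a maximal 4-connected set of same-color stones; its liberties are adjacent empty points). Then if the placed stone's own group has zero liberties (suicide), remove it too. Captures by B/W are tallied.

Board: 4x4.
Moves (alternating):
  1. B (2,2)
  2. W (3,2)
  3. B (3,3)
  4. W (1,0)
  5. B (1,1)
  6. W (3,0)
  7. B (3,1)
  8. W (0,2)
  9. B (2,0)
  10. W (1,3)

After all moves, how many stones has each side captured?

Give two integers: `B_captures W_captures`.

Move 1: B@(2,2) -> caps B=0 W=0
Move 2: W@(3,2) -> caps B=0 W=0
Move 3: B@(3,3) -> caps B=0 W=0
Move 4: W@(1,0) -> caps B=0 W=0
Move 5: B@(1,1) -> caps B=0 W=0
Move 6: W@(3,0) -> caps B=0 W=0
Move 7: B@(3,1) -> caps B=1 W=0
Move 8: W@(0,2) -> caps B=1 W=0
Move 9: B@(2,0) -> caps B=2 W=0
Move 10: W@(1,3) -> caps B=2 W=0

Answer: 2 0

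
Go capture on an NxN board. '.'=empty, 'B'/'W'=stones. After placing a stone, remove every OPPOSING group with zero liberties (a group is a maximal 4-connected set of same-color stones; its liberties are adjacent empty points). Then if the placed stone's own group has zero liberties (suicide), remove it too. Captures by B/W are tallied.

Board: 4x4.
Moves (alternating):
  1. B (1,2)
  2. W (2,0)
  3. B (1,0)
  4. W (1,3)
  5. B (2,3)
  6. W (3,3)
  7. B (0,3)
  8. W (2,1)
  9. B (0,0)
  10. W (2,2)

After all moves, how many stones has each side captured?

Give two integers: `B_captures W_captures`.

Answer: 1 0

Derivation:
Move 1: B@(1,2) -> caps B=0 W=0
Move 2: W@(2,0) -> caps B=0 W=0
Move 3: B@(1,0) -> caps B=0 W=0
Move 4: W@(1,3) -> caps B=0 W=0
Move 5: B@(2,3) -> caps B=0 W=0
Move 6: W@(3,3) -> caps B=0 W=0
Move 7: B@(0,3) -> caps B=1 W=0
Move 8: W@(2,1) -> caps B=1 W=0
Move 9: B@(0,0) -> caps B=1 W=0
Move 10: W@(2,2) -> caps B=1 W=0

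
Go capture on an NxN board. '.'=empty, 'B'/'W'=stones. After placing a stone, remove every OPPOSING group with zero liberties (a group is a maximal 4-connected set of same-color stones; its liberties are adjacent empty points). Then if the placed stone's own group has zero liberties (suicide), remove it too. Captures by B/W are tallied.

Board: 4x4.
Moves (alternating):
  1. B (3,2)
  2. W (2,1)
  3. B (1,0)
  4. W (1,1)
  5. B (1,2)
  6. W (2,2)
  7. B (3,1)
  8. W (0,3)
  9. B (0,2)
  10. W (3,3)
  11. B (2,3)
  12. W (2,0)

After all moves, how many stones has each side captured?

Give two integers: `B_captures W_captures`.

Move 1: B@(3,2) -> caps B=0 W=0
Move 2: W@(2,1) -> caps B=0 W=0
Move 3: B@(1,0) -> caps B=0 W=0
Move 4: W@(1,1) -> caps B=0 W=0
Move 5: B@(1,2) -> caps B=0 W=0
Move 6: W@(2,2) -> caps B=0 W=0
Move 7: B@(3,1) -> caps B=0 W=0
Move 8: W@(0,3) -> caps B=0 W=0
Move 9: B@(0,2) -> caps B=0 W=0
Move 10: W@(3,3) -> caps B=0 W=0
Move 11: B@(2,3) -> caps B=1 W=0
Move 12: W@(2,0) -> caps B=1 W=0

Answer: 1 0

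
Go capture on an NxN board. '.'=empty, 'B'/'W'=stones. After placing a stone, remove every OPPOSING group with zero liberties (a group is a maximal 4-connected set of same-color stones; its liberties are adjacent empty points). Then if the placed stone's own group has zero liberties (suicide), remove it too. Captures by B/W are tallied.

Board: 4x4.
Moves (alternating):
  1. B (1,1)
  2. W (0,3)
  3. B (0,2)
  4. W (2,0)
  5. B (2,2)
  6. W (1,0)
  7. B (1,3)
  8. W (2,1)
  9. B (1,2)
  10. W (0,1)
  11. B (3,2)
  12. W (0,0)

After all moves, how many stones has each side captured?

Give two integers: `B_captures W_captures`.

Answer: 1 0

Derivation:
Move 1: B@(1,1) -> caps B=0 W=0
Move 2: W@(0,3) -> caps B=0 W=0
Move 3: B@(0,2) -> caps B=0 W=0
Move 4: W@(2,0) -> caps B=0 W=0
Move 5: B@(2,2) -> caps B=0 W=0
Move 6: W@(1,0) -> caps B=0 W=0
Move 7: B@(1,3) -> caps B=1 W=0
Move 8: W@(2,1) -> caps B=1 W=0
Move 9: B@(1,2) -> caps B=1 W=0
Move 10: W@(0,1) -> caps B=1 W=0
Move 11: B@(3,2) -> caps B=1 W=0
Move 12: W@(0,0) -> caps B=1 W=0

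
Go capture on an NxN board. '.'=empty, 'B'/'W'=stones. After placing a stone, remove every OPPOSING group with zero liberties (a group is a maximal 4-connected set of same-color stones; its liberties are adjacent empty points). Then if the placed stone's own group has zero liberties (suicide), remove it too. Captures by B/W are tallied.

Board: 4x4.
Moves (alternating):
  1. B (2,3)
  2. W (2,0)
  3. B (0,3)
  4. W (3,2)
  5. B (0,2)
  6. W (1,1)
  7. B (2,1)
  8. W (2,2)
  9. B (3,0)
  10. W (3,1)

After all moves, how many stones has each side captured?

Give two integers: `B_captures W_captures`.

Move 1: B@(2,3) -> caps B=0 W=0
Move 2: W@(2,0) -> caps B=0 W=0
Move 3: B@(0,3) -> caps B=0 W=0
Move 4: W@(3,2) -> caps B=0 W=0
Move 5: B@(0,2) -> caps B=0 W=0
Move 6: W@(1,1) -> caps B=0 W=0
Move 7: B@(2,1) -> caps B=0 W=0
Move 8: W@(2,2) -> caps B=0 W=0
Move 9: B@(3,0) -> caps B=0 W=0
Move 10: W@(3,1) -> caps B=0 W=2

Answer: 0 2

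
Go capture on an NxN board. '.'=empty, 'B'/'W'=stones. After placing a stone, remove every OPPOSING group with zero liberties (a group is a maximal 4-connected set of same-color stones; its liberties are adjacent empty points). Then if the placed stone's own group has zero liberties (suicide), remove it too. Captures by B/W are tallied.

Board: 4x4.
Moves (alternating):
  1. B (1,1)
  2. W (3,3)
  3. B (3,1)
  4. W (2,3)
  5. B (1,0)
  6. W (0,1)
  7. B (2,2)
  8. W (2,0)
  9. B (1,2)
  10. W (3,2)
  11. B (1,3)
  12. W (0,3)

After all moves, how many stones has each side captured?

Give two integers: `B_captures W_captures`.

Answer: 3 0

Derivation:
Move 1: B@(1,1) -> caps B=0 W=0
Move 2: W@(3,3) -> caps B=0 W=0
Move 3: B@(3,1) -> caps B=0 W=0
Move 4: W@(2,3) -> caps B=0 W=0
Move 5: B@(1,0) -> caps B=0 W=0
Move 6: W@(0,1) -> caps B=0 W=0
Move 7: B@(2,2) -> caps B=0 W=0
Move 8: W@(2,0) -> caps B=0 W=0
Move 9: B@(1,2) -> caps B=0 W=0
Move 10: W@(3,2) -> caps B=0 W=0
Move 11: B@(1,3) -> caps B=3 W=0
Move 12: W@(0,3) -> caps B=3 W=0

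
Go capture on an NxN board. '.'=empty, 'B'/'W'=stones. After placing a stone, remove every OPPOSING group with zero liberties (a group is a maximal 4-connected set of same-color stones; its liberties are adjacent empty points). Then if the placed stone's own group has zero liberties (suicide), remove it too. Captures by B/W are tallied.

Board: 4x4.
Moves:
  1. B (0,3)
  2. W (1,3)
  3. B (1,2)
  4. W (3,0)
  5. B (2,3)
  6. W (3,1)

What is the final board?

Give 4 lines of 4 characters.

Answer: ...B
..B.
...B
WW..

Derivation:
Move 1: B@(0,3) -> caps B=0 W=0
Move 2: W@(1,3) -> caps B=0 W=0
Move 3: B@(1,2) -> caps B=0 W=0
Move 4: W@(3,0) -> caps B=0 W=0
Move 5: B@(2,3) -> caps B=1 W=0
Move 6: W@(3,1) -> caps B=1 W=0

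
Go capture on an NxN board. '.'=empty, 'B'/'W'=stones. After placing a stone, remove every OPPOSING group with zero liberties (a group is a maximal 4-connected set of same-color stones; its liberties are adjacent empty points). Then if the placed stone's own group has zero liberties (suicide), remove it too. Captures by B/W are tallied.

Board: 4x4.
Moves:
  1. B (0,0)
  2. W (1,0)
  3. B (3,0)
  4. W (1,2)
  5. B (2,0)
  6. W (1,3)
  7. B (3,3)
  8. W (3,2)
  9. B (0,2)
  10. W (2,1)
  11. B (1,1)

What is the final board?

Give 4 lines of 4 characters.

Answer: B.B.
.BWW
BW..
B.WB

Derivation:
Move 1: B@(0,0) -> caps B=0 W=0
Move 2: W@(1,0) -> caps B=0 W=0
Move 3: B@(3,0) -> caps B=0 W=0
Move 4: W@(1,2) -> caps B=0 W=0
Move 5: B@(2,0) -> caps B=0 W=0
Move 6: W@(1,3) -> caps B=0 W=0
Move 7: B@(3,3) -> caps B=0 W=0
Move 8: W@(3,2) -> caps B=0 W=0
Move 9: B@(0,2) -> caps B=0 W=0
Move 10: W@(2,1) -> caps B=0 W=0
Move 11: B@(1,1) -> caps B=1 W=0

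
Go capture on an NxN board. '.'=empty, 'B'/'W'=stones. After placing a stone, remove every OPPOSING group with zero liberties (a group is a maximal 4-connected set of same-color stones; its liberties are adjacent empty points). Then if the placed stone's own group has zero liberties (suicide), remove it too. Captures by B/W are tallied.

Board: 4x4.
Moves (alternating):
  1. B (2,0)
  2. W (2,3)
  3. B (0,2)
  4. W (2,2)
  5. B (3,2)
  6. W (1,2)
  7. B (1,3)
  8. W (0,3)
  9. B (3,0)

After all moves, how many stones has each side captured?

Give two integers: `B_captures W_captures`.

Move 1: B@(2,0) -> caps B=0 W=0
Move 2: W@(2,3) -> caps B=0 W=0
Move 3: B@(0,2) -> caps B=0 W=0
Move 4: W@(2,2) -> caps B=0 W=0
Move 5: B@(3,2) -> caps B=0 W=0
Move 6: W@(1,2) -> caps B=0 W=0
Move 7: B@(1,3) -> caps B=0 W=0
Move 8: W@(0,3) -> caps B=0 W=1
Move 9: B@(3,0) -> caps B=0 W=1

Answer: 0 1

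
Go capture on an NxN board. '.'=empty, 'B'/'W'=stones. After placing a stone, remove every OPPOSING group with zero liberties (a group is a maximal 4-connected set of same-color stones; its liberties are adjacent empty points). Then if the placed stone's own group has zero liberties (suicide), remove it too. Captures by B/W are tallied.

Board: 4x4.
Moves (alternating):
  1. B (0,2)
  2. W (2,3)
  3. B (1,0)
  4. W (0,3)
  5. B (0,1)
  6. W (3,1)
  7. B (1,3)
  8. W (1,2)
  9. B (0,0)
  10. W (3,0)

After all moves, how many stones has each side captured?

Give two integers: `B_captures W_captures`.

Answer: 1 0

Derivation:
Move 1: B@(0,2) -> caps B=0 W=0
Move 2: W@(2,3) -> caps B=0 W=0
Move 3: B@(1,0) -> caps B=0 W=0
Move 4: W@(0,3) -> caps B=0 W=0
Move 5: B@(0,1) -> caps B=0 W=0
Move 6: W@(3,1) -> caps B=0 W=0
Move 7: B@(1,3) -> caps B=1 W=0
Move 8: W@(1,2) -> caps B=1 W=0
Move 9: B@(0,0) -> caps B=1 W=0
Move 10: W@(3,0) -> caps B=1 W=0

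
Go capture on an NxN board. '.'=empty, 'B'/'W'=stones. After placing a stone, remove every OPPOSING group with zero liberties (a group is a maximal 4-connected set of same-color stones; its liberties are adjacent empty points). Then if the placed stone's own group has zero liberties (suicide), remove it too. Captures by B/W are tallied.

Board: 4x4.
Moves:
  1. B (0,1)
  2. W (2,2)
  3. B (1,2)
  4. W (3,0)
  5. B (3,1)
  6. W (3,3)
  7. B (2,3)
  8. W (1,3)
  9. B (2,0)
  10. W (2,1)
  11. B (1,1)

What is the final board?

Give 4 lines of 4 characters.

Move 1: B@(0,1) -> caps B=0 W=0
Move 2: W@(2,2) -> caps B=0 W=0
Move 3: B@(1,2) -> caps B=0 W=0
Move 4: W@(3,0) -> caps B=0 W=0
Move 5: B@(3,1) -> caps B=0 W=0
Move 6: W@(3,3) -> caps B=0 W=0
Move 7: B@(2,3) -> caps B=0 W=0
Move 8: W@(1,3) -> caps B=0 W=1
Move 9: B@(2,0) -> caps B=1 W=1
Move 10: W@(2,1) -> caps B=1 W=1
Move 11: B@(1,1) -> caps B=1 W=1

Answer: .B..
.BBW
BWW.
.B.W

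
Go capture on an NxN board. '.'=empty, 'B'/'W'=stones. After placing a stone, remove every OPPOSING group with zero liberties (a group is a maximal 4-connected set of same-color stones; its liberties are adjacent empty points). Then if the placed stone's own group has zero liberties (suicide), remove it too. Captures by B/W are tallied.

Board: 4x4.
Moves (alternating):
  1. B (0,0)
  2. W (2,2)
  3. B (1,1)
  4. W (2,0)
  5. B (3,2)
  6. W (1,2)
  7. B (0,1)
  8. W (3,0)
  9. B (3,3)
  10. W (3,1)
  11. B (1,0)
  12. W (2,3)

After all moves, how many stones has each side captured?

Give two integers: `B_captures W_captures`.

Move 1: B@(0,0) -> caps B=0 W=0
Move 2: W@(2,2) -> caps B=0 W=0
Move 3: B@(1,1) -> caps B=0 W=0
Move 4: W@(2,0) -> caps B=0 W=0
Move 5: B@(3,2) -> caps B=0 W=0
Move 6: W@(1,2) -> caps B=0 W=0
Move 7: B@(0,1) -> caps B=0 W=0
Move 8: W@(3,0) -> caps B=0 W=0
Move 9: B@(3,3) -> caps B=0 W=0
Move 10: W@(3,1) -> caps B=0 W=0
Move 11: B@(1,0) -> caps B=0 W=0
Move 12: W@(2,3) -> caps B=0 W=2

Answer: 0 2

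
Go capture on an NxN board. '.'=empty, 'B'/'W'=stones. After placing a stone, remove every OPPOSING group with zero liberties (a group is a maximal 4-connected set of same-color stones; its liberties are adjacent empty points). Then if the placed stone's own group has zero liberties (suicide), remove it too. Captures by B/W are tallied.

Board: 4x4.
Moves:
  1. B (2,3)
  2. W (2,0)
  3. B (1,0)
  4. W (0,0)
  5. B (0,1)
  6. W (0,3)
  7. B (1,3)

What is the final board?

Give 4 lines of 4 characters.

Answer: .B.W
B..B
W..B
....

Derivation:
Move 1: B@(2,3) -> caps B=0 W=0
Move 2: W@(2,0) -> caps B=0 W=0
Move 3: B@(1,0) -> caps B=0 W=0
Move 4: W@(0,0) -> caps B=0 W=0
Move 5: B@(0,1) -> caps B=1 W=0
Move 6: W@(0,3) -> caps B=1 W=0
Move 7: B@(1,3) -> caps B=1 W=0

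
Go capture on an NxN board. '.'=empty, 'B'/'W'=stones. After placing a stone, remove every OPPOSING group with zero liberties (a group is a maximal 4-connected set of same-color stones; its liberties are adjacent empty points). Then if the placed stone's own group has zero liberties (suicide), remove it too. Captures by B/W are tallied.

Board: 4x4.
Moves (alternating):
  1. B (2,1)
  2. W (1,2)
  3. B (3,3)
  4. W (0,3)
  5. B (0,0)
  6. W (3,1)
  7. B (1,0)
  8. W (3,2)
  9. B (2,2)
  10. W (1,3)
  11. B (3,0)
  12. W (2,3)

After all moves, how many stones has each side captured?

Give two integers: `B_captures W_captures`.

Answer: 2 0

Derivation:
Move 1: B@(2,1) -> caps B=0 W=0
Move 2: W@(1,2) -> caps B=0 W=0
Move 3: B@(3,3) -> caps B=0 W=0
Move 4: W@(0,3) -> caps B=0 W=0
Move 5: B@(0,0) -> caps B=0 W=0
Move 6: W@(3,1) -> caps B=0 W=0
Move 7: B@(1,0) -> caps B=0 W=0
Move 8: W@(3,2) -> caps B=0 W=0
Move 9: B@(2,2) -> caps B=0 W=0
Move 10: W@(1,3) -> caps B=0 W=0
Move 11: B@(3,0) -> caps B=2 W=0
Move 12: W@(2,3) -> caps B=2 W=0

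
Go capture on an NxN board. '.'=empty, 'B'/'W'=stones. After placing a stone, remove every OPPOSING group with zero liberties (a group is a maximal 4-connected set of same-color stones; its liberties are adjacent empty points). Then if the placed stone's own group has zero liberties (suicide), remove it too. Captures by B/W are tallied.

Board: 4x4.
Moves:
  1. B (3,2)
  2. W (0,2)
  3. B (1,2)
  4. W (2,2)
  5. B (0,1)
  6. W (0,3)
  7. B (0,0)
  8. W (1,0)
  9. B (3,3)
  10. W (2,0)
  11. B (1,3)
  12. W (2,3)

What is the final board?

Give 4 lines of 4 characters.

Move 1: B@(3,2) -> caps B=0 W=0
Move 2: W@(0,2) -> caps B=0 W=0
Move 3: B@(1,2) -> caps B=0 W=0
Move 4: W@(2,2) -> caps B=0 W=0
Move 5: B@(0,1) -> caps B=0 W=0
Move 6: W@(0,3) -> caps B=0 W=0
Move 7: B@(0,0) -> caps B=0 W=0
Move 8: W@(1,0) -> caps B=0 W=0
Move 9: B@(3,3) -> caps B=0 W=0
Move 10: W@(2,0) -> caps B=0 W=0
Move 11: B@(1,3) -> caps B=2 W=0
Move 12: W@(2,3) -> caps B=2 W=0

Answer: BB..
W.BB
W.WW
..BB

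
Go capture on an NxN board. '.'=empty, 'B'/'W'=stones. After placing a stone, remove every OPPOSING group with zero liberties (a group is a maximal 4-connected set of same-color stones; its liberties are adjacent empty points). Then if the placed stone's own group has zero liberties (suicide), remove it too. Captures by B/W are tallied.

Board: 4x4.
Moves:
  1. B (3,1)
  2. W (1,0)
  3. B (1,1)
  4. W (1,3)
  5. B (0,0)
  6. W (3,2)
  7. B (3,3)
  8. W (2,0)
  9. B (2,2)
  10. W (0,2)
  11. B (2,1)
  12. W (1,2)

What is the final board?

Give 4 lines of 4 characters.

Move 1: B@(3,1) -> caps B=0 W=0
Move 2: W@(1,0) -> caps B=0 W=0
Move 3: B@(1,1) -> caps B=0 W=0
Move 4: W@(1,3) -> caps B=0 W=0
Move 5: B@(0,0) -> caps B=0 W=0
Move 6: W@(3,2) -> caps B=0 W=0
Move 7: B@(3,3) -> caps B=0 W=0
Move 8: W@(2,0) -> caps B=0 W=0
Move 9: B@(2,2) -> caps B=1 W=0
Move 10: W@(0,2) -> caps B=1 W=0
Move 11: B@(2,1) -> caps B=1 W=0
Move 12: W@(1,2) -> caps B=1 W=0

Answer: B.W.
WBWW
WBB.
.B.B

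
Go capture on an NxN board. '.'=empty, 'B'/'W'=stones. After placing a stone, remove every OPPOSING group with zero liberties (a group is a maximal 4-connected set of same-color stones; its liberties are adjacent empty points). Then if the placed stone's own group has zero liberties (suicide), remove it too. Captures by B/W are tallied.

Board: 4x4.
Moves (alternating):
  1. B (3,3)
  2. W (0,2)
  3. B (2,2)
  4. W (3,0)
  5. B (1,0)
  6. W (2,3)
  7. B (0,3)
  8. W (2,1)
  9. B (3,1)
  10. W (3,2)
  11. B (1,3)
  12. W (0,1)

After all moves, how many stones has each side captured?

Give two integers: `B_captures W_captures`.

Answer: 0 2

Derivation:
Move 1: B@(3,3) -> caps B=0 W=0
Move 2: W@(0,2) -> caps B=0 W=0
Move 3: B@(2,2) -> caps B=0 W=0
Move 4: W@(3,0) -> caps B=0 W=0
Move 5: B@(1,0) -> caps B=0 W=0
Move 6: W@(2,3) -> caps B=0 W=0
Move 7: B@(0,3) -> caps B=0 W=0
Move 8: W@(2,1) -> caps B=0 W=0
Move 9: B@(3,1) -> caps B=0 W=0
Move 10: W@(3,2) -> caps B=0 W=2
Move 11: B@(1,3) -> caps B=0 W=2
Move 12: W@(0,1) -> caps B=0 W=2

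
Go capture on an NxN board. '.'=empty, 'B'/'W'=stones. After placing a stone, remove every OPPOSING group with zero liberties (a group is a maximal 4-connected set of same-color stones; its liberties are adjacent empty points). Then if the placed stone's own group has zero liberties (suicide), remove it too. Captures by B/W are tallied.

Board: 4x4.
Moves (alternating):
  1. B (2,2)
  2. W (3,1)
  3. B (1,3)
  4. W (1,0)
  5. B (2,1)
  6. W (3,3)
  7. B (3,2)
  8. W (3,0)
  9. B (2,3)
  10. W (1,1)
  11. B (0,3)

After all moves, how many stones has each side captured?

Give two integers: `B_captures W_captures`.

Move 1: B@(2,2) -> caps B=0 W=0
Move 2: W@(3,1) -> caps B=0 W=0
Move 3: B@(1,3) -> caps B=0 W=0
Move 4: W@(1,0) -> caps B=0 W=0
Move 5: B@(2,1) -> caps B=0 W=0
Move 6: W@(3,3) -> caps B=0 W=0
Move 7: B@(3,2) -> caps B=0 W=0
Move 8: W@(3,0) -> caps B=0 W=0
Move 9: B@(2,3) -> caps B=1 W=0
Move 10: W@(1,1) -> caps B=1 W=0
Move 11: B@(0,3) -> caps B=1 W=0

Answer: 1 0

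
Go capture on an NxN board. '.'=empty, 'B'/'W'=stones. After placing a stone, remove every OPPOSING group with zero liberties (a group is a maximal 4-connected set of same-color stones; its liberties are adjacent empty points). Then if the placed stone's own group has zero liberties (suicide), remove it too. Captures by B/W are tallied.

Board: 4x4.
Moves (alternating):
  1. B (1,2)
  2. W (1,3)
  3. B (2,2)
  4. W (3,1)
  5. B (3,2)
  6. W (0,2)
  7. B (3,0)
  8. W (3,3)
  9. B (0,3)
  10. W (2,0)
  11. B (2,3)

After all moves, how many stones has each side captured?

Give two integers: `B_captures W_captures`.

Answer: 1 1

Derivation:
Move 1: B@(1,2) -> caps B=0 W=0
Move 2: W@(1,3) -> caps B=0 W=0
Move 3: B@(2,2) -> caps B=0 W=0
Move 4: W@(3,1) -> caps B=0 W=0
Move 5: B@(3,2) -> caps B=0 W=0
Move 6: W@(0,2) -> caps B=0 W=0
Move 7: B@(3,0) -> caps B=0 W=0
Move 8: W@(3,3) -> caps B=0 W=0
Move 9: B@(0,3) -> caps B=0 W=0
Move 10: W@(2,0) -> caps B=0 W=1
Move 11: B@(2,3) -> caps B=1 W=1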